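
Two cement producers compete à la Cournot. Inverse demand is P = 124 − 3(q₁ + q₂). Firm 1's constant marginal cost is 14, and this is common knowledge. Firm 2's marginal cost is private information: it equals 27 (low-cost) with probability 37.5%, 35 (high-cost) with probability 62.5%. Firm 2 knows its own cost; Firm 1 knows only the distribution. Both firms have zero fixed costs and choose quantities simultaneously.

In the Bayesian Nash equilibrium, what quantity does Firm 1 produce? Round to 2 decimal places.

Type-c best response for Firm 2: q₂(c) = (124 − c)/6 − q₁/2.
Firm 1 maximizes expected profit; its first-order condition is 124 − 6q₁ − 3E[q₂] − 14 = 0.
Substituting E[q₂] and solving: E[c₂] = 32, so q₁ = (124 − 2·14 + 32)/9 = 14.2222.

14.22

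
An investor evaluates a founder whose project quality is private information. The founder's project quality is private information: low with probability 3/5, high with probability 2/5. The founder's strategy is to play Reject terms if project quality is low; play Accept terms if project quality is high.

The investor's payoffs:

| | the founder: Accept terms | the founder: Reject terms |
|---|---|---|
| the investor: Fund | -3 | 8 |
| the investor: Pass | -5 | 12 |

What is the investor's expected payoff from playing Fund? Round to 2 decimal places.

3.60

Take the expectation over the founder's project quality, weighting each type's action by its prior probability.
E[Fund] = 3/5·8 + 2/5·(-3) = 24/5 + (-6/5) = 18/5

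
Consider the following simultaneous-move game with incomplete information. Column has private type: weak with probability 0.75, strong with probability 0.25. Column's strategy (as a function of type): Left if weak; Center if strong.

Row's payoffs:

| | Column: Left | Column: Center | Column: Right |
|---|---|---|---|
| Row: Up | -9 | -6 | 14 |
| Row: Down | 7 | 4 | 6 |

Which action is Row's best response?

Down

E[Up] = 0.75·(-9) + 0.25·(-6) = -8.25
E[Down] = 0.75·(7) + 0.25·(4) = 6.25
Best response: Down (6.25 is the largest).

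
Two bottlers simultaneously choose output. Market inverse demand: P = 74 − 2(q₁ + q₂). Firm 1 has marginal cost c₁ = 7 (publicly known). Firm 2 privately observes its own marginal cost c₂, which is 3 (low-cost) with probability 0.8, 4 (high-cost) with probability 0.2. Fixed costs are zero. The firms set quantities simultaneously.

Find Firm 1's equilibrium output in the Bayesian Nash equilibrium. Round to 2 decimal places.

10.53

Firm 2 with cost c maximizes (74 − 2(q₁+q₂) − c)·q₂, giving q₂(c) = (74 − c − 2q₁)/4.
E[c₂] = 0.8·3 + 0.2·4 = 3.2
Firm 1's FOC against E[q₂] yields q₁ = (74 − 2·7 + E[c₂])/6 = (74 − 14 + 3.2)/6 = 10.5333.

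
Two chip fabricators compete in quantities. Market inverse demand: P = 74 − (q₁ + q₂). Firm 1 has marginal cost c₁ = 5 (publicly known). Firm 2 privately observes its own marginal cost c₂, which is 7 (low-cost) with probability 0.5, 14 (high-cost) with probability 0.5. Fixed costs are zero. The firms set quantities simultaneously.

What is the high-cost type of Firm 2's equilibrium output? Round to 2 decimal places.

17.58

Firm 2 with cost c maximizes (74 − (q₁+q₂) − c)·q₂, giving q₂(c) = (74 − c − q₁)/2.
E[c₂] = 0.5·7 + 0.5·14 = 10.5
Firm 1's FOC against E[q₂] yields q₁ = (74 − 2·5 + E[c₂])/3 = (74 − 10 + 10.5)/3 = 24.8333.
q₂(high-cost) = (74 − 14 − 24.8333)/2 = 17.5833.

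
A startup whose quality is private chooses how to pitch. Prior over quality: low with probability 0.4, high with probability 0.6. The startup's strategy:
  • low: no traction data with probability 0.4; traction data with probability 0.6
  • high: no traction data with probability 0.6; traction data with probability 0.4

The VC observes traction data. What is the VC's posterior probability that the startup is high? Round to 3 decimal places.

Apply Bayes' rule using the sender's strategy as the likelihood.
P(traction data) = 0.4·0.6 + 0.6·0.4 = 0.48
P(high | traction data) = (0.6·0.4) / 0.48 = 0.24 / 0.48 = 0.5

0.500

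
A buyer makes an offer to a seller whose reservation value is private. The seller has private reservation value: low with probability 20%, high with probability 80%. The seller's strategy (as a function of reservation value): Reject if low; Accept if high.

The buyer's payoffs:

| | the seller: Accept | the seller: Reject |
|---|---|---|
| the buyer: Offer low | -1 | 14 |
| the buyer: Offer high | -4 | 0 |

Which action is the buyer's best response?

Offer low

E[Offer low] = 0.2·(14) + 0.8·(-1) = 2
E[Offer high] = 0.2·(0) + 0.8·(-4) = -3.2
Best response: Offer low (2 is the largest).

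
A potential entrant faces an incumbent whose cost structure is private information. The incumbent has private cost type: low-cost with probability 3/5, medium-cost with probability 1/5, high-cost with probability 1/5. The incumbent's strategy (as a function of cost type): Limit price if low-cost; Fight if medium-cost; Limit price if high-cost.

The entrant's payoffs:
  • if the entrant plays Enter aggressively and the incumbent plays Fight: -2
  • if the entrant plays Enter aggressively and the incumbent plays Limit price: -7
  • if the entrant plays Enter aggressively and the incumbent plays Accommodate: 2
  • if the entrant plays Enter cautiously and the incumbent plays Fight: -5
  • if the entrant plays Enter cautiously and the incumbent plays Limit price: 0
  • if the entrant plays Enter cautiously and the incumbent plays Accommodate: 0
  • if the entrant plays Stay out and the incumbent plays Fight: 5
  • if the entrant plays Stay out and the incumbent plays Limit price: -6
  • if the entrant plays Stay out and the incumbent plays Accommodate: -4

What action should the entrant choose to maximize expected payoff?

E[Enter aggressively] = 3/5·(-7) + 1/5·(-2) + 1/5·(-7) = -6
E[Enter cautiously] = 3/5·(0) + 1/5·(-5) + 1/5·(0) = -1
E[Stay out] = 3/5·(-6) + 1/5·(5) + 1/5·(-6) = -19/5
Best response: Enter cautiously (-1 is the largest).

Enter cautiously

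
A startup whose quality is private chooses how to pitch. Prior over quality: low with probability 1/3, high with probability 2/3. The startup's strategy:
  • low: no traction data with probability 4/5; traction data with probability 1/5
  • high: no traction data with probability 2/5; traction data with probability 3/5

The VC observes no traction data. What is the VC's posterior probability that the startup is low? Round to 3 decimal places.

P(no traction data) = (1/3)·(4/5) + (2/3)·(2/5) = 8/15
P(low | no traction data) = ((1/3)·(4/5)) / (8/15) = (4/15) / (8/15) = 1/2

0.500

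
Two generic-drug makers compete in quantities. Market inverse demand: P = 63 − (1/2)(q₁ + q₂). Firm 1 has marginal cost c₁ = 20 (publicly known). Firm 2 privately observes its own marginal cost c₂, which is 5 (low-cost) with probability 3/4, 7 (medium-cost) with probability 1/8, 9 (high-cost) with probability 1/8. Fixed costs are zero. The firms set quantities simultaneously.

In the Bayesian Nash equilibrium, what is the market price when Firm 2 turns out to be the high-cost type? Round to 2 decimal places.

31.21

Type-c best response for Firm 2: q₂(c) = (63 − c) − q₁/2.
Firm 1 maximizes expected profit; its first-order condition is 63 − q₁ − (1/2)E[q₂] − 20 = 0.
Substituting E[q₂] and solving: E[c₂] = 5.75, so q₁ = (63 − 2·20 + 5.75)/(3/2) = 19.1667.
q₂(high-cost) = 44.4167, so P = 63 − (1/2)·(19.1667 + 44.4167) = 31.2083.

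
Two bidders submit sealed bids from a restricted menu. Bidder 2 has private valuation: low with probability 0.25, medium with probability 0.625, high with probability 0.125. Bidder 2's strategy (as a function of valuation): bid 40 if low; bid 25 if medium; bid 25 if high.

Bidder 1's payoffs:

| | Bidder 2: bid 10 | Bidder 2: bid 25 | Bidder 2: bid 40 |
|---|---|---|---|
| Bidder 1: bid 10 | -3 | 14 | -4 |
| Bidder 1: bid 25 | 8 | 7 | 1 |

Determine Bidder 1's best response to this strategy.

bid 10

E[bid 10] = 0.25·(-4) + 0.625·(14) + 0.125·(14) = 9.5
E[bid 25] = 0.25·(1) + 0.625·(7) + 0.125·(7) = 5.5
Best response: bid 10 (9.5 is the largest).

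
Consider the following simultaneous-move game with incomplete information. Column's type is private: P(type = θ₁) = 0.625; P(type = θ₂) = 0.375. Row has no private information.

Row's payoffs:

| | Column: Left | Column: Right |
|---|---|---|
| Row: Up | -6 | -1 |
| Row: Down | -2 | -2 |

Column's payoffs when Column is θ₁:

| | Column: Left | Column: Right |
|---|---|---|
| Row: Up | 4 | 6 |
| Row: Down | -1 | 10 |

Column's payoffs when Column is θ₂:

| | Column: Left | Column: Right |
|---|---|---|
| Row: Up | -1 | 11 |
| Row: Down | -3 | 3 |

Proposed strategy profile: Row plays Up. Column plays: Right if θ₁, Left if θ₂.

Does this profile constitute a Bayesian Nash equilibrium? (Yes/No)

No

A profile is a BNE iff every type of every player is best-responding given beliefs about the other side.
Row plays Up: E[Up] = 0.625·(-1) + 0.375·(-6) = -2.875; E[Down] = -2. Not best-responding. ✗
Column (type θ₁), facing Up: Left gives 4, Right gives 6. Proposed Right is best. ✓
Column (type θ₂), facing Up: Left gives -1, Right gives 11. Proposed Left is not best — profitable deviation exists. ✗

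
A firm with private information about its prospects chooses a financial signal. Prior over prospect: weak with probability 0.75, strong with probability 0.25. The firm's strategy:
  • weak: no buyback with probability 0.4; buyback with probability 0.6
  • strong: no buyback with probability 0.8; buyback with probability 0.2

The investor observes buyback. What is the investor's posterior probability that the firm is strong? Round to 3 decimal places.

P(buyback) = 0.75·0.6 + 0.25·0.2 = 0.5
P(strong | buyback) = (0.25·0.2) / 0.5 = 0.05 / 0.5 = 0.1

0.100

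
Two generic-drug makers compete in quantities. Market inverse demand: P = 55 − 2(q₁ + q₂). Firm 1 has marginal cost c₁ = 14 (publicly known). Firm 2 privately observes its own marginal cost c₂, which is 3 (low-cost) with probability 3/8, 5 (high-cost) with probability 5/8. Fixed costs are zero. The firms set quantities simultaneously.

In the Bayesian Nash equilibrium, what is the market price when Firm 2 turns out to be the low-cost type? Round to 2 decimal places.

23.79

Firm 2 with cost c maximizes (55 − 2(q₁+q₂) − c)·q₂, giving q₂(c) = (55 − c − 2q₁)/4.
E[c₂] = 3/8·3 + 5/8·5 = 4.25
Firm 1's FOC against E[q₂] yields q₁ = (55 − 2·14 + E[c₂])/6 = (55 − 28 + 4.25)/6 = 5.20833.
q₂(low-cost) = 10.3958, so P = 55 − 2·(5.20833 + 10.3958) = 23.7917.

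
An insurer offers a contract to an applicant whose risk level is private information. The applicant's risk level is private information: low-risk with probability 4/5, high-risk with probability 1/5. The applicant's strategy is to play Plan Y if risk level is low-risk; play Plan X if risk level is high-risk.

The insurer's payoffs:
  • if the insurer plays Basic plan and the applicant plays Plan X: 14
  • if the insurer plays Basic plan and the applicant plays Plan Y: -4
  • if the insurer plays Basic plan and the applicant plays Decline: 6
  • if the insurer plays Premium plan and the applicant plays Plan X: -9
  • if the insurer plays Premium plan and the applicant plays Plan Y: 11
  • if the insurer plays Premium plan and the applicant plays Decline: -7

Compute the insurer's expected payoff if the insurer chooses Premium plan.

7

E[Premium plan] = 4/5·11 + 1/5·(-9) = 44/5 + (-9/5) = 7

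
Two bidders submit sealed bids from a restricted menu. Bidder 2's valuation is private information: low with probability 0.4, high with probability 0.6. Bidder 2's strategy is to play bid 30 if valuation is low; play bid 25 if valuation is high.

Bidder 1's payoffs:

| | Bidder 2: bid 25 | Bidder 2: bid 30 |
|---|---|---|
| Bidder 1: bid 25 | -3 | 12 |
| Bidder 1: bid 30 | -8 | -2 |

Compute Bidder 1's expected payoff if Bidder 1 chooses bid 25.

E[bid 25] = 0.4·12 + 0.6·(-3) = 4.8 + (-1.8) = 3

3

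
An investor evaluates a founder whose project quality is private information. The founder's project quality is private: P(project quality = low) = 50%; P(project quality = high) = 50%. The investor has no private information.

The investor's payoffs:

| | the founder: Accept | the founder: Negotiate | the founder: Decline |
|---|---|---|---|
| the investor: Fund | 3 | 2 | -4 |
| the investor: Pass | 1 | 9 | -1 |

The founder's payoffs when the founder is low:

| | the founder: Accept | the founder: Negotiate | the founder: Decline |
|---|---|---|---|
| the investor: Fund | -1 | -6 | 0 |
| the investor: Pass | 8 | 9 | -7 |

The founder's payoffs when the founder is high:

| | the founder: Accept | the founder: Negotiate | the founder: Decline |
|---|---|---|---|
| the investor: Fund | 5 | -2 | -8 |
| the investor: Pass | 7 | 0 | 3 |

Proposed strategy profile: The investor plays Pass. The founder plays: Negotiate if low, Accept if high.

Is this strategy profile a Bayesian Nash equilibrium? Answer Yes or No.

Yes

The investor plays Pass: E[Pass] = 0.5·(9) + 0.5·(1) = 5; E[Fund] = 2.5. Best-responding. ✓
The founder (project quality low), facing Pass: Accept gives 8, Negotiate gives 9, Decline gives -7. Proposed Negotiate is best. ✓
The founder (project quality high), facing Pass: Accept gives 7, Negotiate gives 0, Decline gives 3. Proposed Accept is best. ✓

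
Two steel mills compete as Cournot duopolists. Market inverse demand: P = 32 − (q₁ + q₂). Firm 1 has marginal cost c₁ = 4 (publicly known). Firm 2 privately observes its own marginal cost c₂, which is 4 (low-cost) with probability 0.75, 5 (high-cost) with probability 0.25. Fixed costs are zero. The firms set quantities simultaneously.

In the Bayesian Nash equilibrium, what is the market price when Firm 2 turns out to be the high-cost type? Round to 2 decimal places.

Each type of Firm 2 best-responds to q₁; Firm 1 best-responds to the expected q₂ over Firm 2's types.
Firm 2 with cost c maximizes (32 − (q₁+q₂) − c)·q₂, giving q₂(c) = (32 − c − q₁)/2.
E[c₂] = 0.75·4 + 0.25·5 = 4.25
Firm 1's FOC against E[q₂] yields q₁ = (32 − 2·4 + E[c₂])/3 = (32 − 8 + 4.25)/3 = 9.41667.
q₂(high-cost) = 8.79167, so P = 32 − (9.41667 + 8.79167) = 13.7917.

13.79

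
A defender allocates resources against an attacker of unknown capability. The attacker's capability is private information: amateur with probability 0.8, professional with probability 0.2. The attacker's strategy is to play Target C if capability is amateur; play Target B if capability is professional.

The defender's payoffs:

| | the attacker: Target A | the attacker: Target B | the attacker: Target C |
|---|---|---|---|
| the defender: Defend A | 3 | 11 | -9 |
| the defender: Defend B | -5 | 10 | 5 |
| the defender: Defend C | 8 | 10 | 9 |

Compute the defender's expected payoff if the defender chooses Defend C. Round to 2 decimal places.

9.20

E[Defend C] = 0.8·9 + 0.2·10 = 7.2 + 2 = 9.2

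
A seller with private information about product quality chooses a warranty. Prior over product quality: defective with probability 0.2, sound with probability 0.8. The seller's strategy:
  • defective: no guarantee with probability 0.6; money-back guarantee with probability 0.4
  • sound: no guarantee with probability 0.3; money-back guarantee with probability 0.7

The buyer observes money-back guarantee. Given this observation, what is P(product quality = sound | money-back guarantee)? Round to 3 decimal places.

P(money-back guarantee) = 0.2·0.4 + 0.8·0.7 = 0.64
P(sound | money-back guarantee) = (0.8·0.7) / 0.64 = 0.56 / 0.64 = 0.875

0.875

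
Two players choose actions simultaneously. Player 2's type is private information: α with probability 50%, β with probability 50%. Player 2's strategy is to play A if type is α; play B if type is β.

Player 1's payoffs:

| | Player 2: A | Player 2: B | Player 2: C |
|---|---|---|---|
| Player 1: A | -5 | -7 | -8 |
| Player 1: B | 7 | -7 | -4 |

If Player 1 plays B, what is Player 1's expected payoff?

E[B] = 0.5·7 + 0.5·(-7) = 3.5 + (-3.5) = 0

0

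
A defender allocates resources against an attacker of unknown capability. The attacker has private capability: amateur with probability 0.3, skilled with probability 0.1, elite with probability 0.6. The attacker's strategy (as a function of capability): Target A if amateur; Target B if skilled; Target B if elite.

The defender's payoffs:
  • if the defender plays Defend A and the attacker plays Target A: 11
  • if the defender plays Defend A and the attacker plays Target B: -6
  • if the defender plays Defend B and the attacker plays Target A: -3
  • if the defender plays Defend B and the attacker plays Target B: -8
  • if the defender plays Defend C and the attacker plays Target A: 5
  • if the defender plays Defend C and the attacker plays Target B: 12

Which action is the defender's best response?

Defend C

E[Defend A] = 0.3·(11) + 0.1·(-6) + 0.6·(-6) = -0.9
E[Defend B] = 0.3·(-3) + 0.1·(-8) + 0.6·(-8) = -6.5
E[Defend C] = 0.3·(5) + 0.1·(12) + 0.6·(12) = 9.9
Best response: Defend C (9.9 is the largest).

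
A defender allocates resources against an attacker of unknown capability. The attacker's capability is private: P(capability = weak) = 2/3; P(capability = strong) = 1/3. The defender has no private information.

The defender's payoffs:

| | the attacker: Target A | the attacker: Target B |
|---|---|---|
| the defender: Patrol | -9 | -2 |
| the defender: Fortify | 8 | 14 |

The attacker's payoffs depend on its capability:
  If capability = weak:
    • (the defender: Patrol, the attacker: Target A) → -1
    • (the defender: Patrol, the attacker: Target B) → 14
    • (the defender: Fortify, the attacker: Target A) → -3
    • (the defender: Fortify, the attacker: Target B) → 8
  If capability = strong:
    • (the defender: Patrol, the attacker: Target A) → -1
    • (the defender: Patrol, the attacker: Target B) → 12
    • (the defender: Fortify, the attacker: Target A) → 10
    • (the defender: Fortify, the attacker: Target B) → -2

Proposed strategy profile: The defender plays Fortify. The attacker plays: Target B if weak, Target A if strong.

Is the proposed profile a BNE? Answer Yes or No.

A profile is a BNE iff every type of every player is best-responding given beliefs about the other side.
The defender plays Fortify: E[Fortify] = 2/3·(14) + 1/3·(8) = 12; E[Patrol] = -13/3. Best-responding. ✓
The attacker (capability weak), facing Fortify: Target A gives -3, Target B gives 8. Proposed Target B is best. ✓
The attacker (capability strong), facing Fortify: Target A gives 10, Target B gives -2. Proposed Target A is best. ✓

Yes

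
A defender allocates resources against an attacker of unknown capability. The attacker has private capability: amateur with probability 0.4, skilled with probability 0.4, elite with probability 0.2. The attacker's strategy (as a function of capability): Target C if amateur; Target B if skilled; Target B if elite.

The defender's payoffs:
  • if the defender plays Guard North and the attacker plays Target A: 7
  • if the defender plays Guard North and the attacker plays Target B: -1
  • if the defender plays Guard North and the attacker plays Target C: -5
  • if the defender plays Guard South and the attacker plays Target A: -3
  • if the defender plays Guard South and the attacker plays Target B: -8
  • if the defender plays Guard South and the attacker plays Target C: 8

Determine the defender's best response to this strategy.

Guard South

E[Guard North] = 0.4·(-5) + 0.4·(-1) + 0.2·(-1) = -2.6
E[Guard South] = 0.4·(8) + 0.4·(-8) + 0.2·(-8) = -1.6
Best response: Guard South (-1.6 is the largest).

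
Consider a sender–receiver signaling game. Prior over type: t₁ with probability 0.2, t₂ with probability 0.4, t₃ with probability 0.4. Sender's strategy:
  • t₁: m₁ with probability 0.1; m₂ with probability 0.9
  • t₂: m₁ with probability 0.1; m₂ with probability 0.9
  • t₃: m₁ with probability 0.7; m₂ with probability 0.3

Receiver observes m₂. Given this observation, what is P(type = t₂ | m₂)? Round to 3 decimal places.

0.545

P(m₂) = 0.2·0.9 + 0.4·0.9 + 0.4·0.3 = 0.66
P(t₂ | m₂) = (0.4·0.9) / 0.66 = 0.36 / 0.66 = 0.545455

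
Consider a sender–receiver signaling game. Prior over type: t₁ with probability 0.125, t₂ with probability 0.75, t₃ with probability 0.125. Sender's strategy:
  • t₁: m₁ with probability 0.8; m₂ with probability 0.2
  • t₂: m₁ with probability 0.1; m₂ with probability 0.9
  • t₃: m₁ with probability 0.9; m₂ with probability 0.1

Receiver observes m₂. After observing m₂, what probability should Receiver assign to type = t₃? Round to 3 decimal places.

P(m₂) = 0.125·0.2 + 0.75·0.9 + 0.125·0.1 = 0.7125
P(t₃ | m₂) = (0.125·0.1) / 0.7125 = 0.0125 / 0.7125 = 0.0175439

0.018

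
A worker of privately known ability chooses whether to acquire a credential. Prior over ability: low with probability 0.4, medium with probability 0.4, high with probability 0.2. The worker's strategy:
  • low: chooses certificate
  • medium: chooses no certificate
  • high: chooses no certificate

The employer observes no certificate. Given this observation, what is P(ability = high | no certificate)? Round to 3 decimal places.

Apply Bayes' rule using the sender's strategy as the likelihood.
P(no certificate) = 0.4·0 + 0.4·1 + 0.2·1 = 0.6
P(high | no certificate) = (0.2·1) / 0.6 = 0.2 / 0.6 = 0.333333

0.333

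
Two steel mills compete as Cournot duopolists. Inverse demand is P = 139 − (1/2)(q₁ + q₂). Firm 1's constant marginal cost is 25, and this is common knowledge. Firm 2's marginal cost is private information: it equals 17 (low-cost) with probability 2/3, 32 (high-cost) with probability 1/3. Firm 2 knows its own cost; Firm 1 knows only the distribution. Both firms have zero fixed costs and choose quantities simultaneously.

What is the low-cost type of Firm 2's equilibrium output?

85

Each type of Firm 2 best-responds to q₁; Firm 1 best-responds to the expected q₂ over Firm 2's types.
Firm 2 with cost c maximizes (139 − (1/2)(q₁+q₂) − c)·q₂, giving q₂(c) = (139 − c − (1/2)q₁).
E[c₂] = 2/3·17 + 1/3·32 = 22
Firm 1's FOC against E[q₂] yields q₁ = (139 − 2·25 + E[c₂])/(3/2) = (139 − 50 + 22)/(3/2) = 74.
q₂(low-cost) = (139 − 17 − (1/2)·74) = 85.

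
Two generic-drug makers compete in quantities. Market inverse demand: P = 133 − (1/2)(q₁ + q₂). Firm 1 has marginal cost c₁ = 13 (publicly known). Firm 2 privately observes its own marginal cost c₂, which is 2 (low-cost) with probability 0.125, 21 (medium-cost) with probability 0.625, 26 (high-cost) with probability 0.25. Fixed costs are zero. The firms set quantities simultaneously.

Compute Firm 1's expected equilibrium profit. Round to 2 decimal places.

3577.17

Type-c best response for Firm 2: q₂(c) = (133 − c) − q₁/2.
Firm 1 maximizes expected profit; its first-order condition is 133 − q₁ − (1/2)E[q₂] − 13 = 0.
Substituting E[q₂] and solving: E[c₂] = 19.875, so q₁ = (133 − 2·13 + 19.875)/(3/2) = 84.5833.
E[P] = 133 − (1/2)·(q₁ + E[q₂]) = 55.2917; Firm 1's expected profit = (E[P] − 13)·q₁ = (55.2917 − 13)·84.5833 = 3577.17.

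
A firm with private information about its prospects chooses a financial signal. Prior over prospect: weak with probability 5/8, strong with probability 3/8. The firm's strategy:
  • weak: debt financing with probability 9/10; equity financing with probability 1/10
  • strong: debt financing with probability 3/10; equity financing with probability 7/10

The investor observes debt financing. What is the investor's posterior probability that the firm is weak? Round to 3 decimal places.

Apply Bayes' rule using the sender's strategy as the likelihood.
P(debt financing) = (5/8)·(9/10) + (3/8)·(3/10) = 27/40
P(weak | debt financing) = ((5/8)·(9/10)) / (27/40) = (9/16) / (27/40) = 5/6

0.833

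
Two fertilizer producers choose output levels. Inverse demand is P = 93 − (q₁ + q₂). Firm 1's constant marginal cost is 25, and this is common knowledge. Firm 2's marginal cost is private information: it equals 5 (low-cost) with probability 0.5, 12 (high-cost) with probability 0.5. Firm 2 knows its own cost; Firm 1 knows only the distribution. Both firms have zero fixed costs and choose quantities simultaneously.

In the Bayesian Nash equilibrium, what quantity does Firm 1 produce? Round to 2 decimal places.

17.17

Type-c best response for Firm 2: q₂(c) = (93 − c)/2 − q₁/2.
Firm 1 maximizes expected profit; its first-order condition is 93 − 2q₁ − E[q₂] − 25 = 0.
Substituting E[q₂] and solving: E[c₂] = 8.5, so q₁ = (93 − 2·25 + 8.5)/3 = 17.1667.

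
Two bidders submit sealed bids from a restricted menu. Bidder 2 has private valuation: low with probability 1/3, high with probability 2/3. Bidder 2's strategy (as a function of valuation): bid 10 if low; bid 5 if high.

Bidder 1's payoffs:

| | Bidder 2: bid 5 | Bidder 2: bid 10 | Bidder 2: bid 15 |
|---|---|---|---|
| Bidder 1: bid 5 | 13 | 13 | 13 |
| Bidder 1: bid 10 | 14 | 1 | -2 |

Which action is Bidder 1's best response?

E[bid 5] = 1/3·(13) + 2/3·(13) = 13
E[bid 10] = 1/3·(1) + 2/3·(14) = 29/3
Best response: bid 5 (13 is the largest).

bid 5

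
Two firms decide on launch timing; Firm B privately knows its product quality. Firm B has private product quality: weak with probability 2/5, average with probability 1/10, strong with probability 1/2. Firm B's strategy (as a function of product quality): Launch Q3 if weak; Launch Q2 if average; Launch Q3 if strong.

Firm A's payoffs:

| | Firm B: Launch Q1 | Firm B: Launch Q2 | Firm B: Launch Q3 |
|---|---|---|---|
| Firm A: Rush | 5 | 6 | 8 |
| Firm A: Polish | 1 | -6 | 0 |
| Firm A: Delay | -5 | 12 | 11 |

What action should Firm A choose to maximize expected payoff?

Compute Firm A's expected payoff for each action, taking the expectation over Firm B's type.
E[Rush] = 2/5·(8) + 1/10·(6) + 1/2·(8) = 39/5
E[Polish] = 2/5·(0) + 1/10·(-6) + 1/2·(0) = -3/5
E[Delay] = 2/5·(11) + 1/10·(12) + 1/2·(11) = 111/10
Best response: Delay (111/10 is the largest).

Delay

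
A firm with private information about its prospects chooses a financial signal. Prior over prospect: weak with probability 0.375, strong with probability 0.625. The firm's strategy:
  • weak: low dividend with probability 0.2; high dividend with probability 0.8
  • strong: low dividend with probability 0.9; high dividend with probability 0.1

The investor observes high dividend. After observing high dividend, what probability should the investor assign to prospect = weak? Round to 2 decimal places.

Apply Bayes' rule using the sender's strategy as the likelihood.
P(high dividend) = 0.375·0.8 + 0.625·0.1 = 0.3625
P(weak | high dividend) = (0.375·0.8) / 0.3625 = 0.3 / 0.3625 = 0.827586

0.83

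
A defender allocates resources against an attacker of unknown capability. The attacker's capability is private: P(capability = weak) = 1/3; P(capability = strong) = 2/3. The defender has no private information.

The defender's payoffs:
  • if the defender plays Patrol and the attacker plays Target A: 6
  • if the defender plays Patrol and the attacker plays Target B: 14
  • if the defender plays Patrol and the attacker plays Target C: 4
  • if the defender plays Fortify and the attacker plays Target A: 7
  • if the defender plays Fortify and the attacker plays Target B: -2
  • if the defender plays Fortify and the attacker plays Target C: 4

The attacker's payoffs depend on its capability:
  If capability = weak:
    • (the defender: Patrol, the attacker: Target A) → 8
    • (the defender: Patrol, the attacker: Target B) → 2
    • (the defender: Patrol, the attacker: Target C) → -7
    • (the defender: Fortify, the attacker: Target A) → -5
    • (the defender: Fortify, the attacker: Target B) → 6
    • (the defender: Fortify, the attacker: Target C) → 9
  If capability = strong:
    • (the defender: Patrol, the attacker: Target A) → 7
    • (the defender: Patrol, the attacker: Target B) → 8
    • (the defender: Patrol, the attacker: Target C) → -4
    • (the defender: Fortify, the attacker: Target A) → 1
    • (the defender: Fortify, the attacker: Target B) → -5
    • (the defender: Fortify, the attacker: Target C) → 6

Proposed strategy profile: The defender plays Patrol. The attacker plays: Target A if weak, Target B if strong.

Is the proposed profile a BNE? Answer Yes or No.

Yes

The defender plays Patrol: E[Patrol] = 1/3·(6) + 2/3·(14) = 34/3; E[Fortify] = 1. Best-responding. ✓
The attacker (capability weak), facing Patrol: Target A gives 8, Target B gives 2, Target C gives -7. Proposed Target A is best. ✓
The attacker (capability strong), facing Patrol: Target A gives 7, Target B gives 8, Target C gives -4. Proposed Target B is best. ✓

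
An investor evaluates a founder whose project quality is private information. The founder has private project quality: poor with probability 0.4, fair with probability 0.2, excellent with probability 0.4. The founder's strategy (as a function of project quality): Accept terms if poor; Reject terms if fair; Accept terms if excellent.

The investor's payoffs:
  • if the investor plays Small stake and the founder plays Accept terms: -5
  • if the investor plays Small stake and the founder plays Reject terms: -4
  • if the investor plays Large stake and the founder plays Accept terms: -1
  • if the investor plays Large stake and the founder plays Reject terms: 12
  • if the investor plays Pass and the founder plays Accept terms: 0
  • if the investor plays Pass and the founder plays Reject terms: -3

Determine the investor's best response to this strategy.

Compute the investor's expected payoff for each action, taking the expectation over the founder's type.
E[Small stake] = 0.4·(-5) + 0.2·(-4) + 0.4·(-5) = -4.8
E[Large stake] = 0.4·(-1) + 0.2·(12) + 0.4·(-1) = 1.6
E[Pass] = 0.4·(0) + 0.2·(-3) + 0.4·(0) = -0.6
Best response: Large stake (1.6 is the largest).

Large stake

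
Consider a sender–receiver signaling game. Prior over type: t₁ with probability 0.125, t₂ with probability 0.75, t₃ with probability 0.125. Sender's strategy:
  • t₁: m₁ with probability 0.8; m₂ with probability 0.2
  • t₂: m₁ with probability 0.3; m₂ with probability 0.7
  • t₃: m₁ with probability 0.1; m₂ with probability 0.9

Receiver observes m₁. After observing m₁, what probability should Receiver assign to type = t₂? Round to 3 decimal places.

Apply Bayes' rule using the sender's strategy as the likelihood.
P(m₁) = 0.125·0.8 + 0.75·0.3 + 0.125·0.1 = 0.3375
P(t₂ | m₁) = (0.75·0.3) / 0.3375 = 0.225 / 0.3375 = 0.666667

0.667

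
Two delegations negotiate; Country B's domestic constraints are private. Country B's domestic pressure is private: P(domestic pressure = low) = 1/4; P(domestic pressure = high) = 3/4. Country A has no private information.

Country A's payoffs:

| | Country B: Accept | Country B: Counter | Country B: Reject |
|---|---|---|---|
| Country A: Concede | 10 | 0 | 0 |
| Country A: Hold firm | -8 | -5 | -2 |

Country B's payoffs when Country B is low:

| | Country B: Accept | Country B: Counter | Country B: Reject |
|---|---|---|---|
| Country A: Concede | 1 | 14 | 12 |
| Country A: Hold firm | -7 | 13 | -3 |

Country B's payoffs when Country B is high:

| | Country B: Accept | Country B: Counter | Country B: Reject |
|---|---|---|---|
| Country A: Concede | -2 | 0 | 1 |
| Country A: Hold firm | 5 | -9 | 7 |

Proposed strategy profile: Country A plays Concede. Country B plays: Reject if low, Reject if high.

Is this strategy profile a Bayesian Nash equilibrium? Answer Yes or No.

A profile is a BNE iff every type of every player is best-responding given beliefs about the other side.
Country A plays Concede: E[Concede] = 1/4·(0) + 3/4·(0) = 0; E[Hold firm] = -2. Best-responding. ✓
Country B (domestic pressure low), facing Concede: Accept gives 1, Counter gives 14, Reject gives 12. Proposed Reject is not best — profitable deviation exists. ✗
Country B (domestic pressure high), facing Concede: Accept gives -2, Counter gives 0, Reject gives 1. Proposed Reject is best. ✓

No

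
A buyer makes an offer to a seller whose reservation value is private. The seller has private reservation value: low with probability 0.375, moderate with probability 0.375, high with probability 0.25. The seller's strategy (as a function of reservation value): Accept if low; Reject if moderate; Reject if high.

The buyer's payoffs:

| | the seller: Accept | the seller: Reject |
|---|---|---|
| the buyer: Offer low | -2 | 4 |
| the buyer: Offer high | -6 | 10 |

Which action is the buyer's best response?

Offer high

E[Offer low] = 0.375·(-2) + 0.375·(4) + 0.25·(4) = 1.75
E[Offer high] = 0.375·(-6) + 0.375·(10) + 0.25·(10) = 4
Best response: Offer high (4 is the largest).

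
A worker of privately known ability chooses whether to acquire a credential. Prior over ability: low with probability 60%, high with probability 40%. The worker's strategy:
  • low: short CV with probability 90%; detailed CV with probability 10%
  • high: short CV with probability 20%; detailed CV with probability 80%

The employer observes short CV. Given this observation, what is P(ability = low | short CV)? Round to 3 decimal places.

P(short CV) = 0.6·0.9 + 0.4·0.2 = 0.62
P(low | short CV) = (0.6·0.9) / 0.62 = 0.54 / 0.62 = 0.870968

0.871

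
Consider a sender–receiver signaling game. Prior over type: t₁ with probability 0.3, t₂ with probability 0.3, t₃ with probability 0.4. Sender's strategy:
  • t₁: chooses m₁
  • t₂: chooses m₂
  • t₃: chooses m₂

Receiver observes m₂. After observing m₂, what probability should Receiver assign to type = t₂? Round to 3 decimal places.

P(m₂) = 0.3·0 + 0.3·1 + 0.4·1 = 0.7
P(t₂ | m₂) = (0.3·1) / 0.7 = 0.3 / 0.7 = 0.428571

0.429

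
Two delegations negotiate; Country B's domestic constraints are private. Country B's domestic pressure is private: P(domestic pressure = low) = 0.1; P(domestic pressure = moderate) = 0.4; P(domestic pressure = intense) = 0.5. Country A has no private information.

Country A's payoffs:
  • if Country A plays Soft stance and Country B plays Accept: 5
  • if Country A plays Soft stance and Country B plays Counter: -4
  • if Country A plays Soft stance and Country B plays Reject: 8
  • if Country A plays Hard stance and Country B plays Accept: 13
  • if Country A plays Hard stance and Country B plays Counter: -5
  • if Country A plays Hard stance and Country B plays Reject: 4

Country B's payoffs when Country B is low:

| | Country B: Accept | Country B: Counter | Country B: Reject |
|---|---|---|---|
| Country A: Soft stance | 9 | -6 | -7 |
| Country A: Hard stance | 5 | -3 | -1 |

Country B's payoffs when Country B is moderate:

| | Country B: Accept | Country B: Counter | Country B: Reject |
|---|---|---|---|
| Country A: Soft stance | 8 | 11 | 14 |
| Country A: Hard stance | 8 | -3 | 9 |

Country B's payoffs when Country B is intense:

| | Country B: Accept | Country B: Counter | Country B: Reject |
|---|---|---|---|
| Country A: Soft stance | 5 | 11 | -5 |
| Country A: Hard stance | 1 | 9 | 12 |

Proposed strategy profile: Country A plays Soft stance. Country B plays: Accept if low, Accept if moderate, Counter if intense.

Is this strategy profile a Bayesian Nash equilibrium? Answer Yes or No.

No

Country A plays Soft stance: E[Soft stance] = 0.1·(5) + 0.4·(5) + 0.5·(-4) = 0.5; E[Hard stance] = 4. Not best-responding. ✗
Country B (domestic pressure low), facing Soft stance: Accept gives 9, Counter gives -6, Reject gives -7. Proposed Accept is best. ✓
Country B (domestic pressure moderate), facing Soft stance: Accept gives 8, Counter gives 11, Reject gives 14. Proposed Accept is not best — profitable deviation exists. ✗
Country B (domestic pressure intense), facing Soft stance: Accept gives 5, Counter gives 11, Reject gives -5. Proposed Counter is best. ✓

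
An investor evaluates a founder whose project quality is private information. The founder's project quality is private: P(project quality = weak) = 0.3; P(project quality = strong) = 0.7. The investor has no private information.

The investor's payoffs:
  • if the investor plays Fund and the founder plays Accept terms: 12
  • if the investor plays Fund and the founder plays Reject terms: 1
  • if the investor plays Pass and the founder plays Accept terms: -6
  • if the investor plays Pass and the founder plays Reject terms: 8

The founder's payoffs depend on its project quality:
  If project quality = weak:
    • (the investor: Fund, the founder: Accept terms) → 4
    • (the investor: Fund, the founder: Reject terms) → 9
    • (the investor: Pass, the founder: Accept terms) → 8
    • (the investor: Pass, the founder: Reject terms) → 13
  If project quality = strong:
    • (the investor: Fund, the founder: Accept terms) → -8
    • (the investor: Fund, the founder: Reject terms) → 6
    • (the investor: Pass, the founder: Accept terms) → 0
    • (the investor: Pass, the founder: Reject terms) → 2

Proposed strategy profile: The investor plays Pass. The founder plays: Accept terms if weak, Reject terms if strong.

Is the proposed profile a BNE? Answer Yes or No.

The investor plays Pass: E[Pass] = 0.3·(-6) + 0.7·(8) = 3.8; E[Fund] = 4.3. Not best-responding. ✗
The founder (project quality weak), facing Pass: Accept terms gives 8, Reject terms gives 13. Proposed Accept terms is not best — profitable deviation exists. ✗
The founder (project quality strong), facing Pass: Accept terms gives 0, Reject terms gives 2. Proposed Reject terms is best. ✓

No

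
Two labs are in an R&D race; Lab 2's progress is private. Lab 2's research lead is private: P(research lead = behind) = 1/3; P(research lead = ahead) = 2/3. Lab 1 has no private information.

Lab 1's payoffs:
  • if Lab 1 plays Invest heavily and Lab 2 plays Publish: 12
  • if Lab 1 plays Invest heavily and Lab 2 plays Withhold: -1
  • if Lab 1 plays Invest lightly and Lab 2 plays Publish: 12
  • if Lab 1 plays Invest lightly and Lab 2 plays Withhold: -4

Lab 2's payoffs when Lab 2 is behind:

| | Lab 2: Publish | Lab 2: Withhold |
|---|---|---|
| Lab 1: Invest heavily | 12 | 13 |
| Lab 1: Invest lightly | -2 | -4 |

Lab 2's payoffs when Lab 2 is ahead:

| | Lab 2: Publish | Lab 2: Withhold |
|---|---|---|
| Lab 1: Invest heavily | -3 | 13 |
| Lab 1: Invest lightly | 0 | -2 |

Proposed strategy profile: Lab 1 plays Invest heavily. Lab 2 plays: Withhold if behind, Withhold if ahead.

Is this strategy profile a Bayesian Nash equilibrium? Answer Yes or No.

A profile is a BNE iff every type of every player is best-responding given beliefs about the other side.
Lab 1 plays Invest heavily: E[Invest heavily] = 1/3·(-1) + 2/3·(-1) = -1; E[Invest lightly] = -4. Best-responding. ✓
Lab 2 (research lead behind), facing Invest heavily: Publish gives 12, Withhold gives 13. Proposed Withhold is best. ✓
Lab 2 (research lead ahead), facing Invest heavily: Publish gives -3, Withhold gives 13. Proposed Withhold is best. ✓

Yes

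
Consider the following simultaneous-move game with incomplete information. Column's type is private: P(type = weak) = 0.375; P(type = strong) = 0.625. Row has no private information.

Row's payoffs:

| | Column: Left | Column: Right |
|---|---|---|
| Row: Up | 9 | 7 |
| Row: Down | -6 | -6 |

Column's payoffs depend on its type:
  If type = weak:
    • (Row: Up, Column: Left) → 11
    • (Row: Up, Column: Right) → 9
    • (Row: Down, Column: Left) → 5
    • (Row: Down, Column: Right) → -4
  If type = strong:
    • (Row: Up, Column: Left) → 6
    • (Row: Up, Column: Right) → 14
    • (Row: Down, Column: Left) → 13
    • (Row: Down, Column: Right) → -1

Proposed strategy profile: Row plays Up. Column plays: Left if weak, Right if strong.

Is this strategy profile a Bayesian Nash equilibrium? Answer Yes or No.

Yes

Row plays Up: E[Up] = 0.375·(9) + 0.625·(7) = 7.75; E[Down] = -6. Best-responding. ✓
Column (type weak), facing Up: Left gives 11, Right gives 9. Proposed Left is best. ✓
Column (type strong), facing Up: Left gives 6, Right gives 14. Proposed Right is best. ✓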